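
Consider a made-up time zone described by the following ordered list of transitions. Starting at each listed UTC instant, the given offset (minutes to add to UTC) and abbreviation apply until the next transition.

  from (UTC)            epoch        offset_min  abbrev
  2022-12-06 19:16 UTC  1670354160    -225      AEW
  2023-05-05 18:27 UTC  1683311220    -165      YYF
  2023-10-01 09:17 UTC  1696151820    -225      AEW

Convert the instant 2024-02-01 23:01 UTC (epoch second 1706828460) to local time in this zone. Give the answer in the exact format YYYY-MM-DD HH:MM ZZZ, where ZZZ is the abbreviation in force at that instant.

2024-02-01 19:16 AEW

Query: 2024-02-01 23:01 UTC
Rule 3/3 (AEW, -03:45): 2023-10-01 09:17 UTC ≤ query < +∞
23·60 + 1 - 225 = 1156 min
1156 = 0·1440 + 1156; 1156 = 19·60 + 16 → 19:16, same day
→ 2024-02-01 19:16 AEW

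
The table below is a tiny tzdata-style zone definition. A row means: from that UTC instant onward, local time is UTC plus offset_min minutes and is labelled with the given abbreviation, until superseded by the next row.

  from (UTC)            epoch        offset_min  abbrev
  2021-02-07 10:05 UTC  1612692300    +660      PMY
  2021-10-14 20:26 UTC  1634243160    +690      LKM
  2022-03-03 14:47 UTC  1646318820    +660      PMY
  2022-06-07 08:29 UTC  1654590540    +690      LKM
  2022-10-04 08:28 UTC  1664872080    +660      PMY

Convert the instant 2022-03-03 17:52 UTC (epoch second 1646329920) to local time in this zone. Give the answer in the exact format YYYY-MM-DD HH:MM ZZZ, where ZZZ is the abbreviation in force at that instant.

2022-03-04 04:52 PMY

Query: 2022-03-03 17:52 UTC
Rule 3/5 (PMY, +11:00): 2022-03-03 14:47 UTC ≤ query < 2022-06-07 08:29 UTC
17·60 + 52 + 660 = 1732 min
1732 = 1·1440 + 292; 292 = 4·60 + 52 → 04:52, 2022-03-03 + 1 day = 2022-03-04
→ 2022-03-04 04:52 PMY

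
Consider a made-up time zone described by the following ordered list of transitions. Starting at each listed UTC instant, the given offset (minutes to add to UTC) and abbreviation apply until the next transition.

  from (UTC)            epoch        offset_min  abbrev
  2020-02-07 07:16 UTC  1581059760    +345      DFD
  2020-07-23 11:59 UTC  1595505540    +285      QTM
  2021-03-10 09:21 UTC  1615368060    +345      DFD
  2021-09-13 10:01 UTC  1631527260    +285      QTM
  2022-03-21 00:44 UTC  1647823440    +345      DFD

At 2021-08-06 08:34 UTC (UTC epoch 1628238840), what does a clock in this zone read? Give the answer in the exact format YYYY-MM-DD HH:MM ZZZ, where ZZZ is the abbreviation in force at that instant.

2021-08-06 14:19 DFD

Query: 2021-08-06 08:34 UTC
Rule 3/5 (DFD, +05:45): 2021-03-10 09:21 UTC ≤ query < 2021-09-13 10:01 UTC
8·60 + 34 + 345 = 859 min
859 = 0·1440 + 859; 859 = 14·60 + 19 → 14:19, same day
→ 2021-08-06 14:19 DFD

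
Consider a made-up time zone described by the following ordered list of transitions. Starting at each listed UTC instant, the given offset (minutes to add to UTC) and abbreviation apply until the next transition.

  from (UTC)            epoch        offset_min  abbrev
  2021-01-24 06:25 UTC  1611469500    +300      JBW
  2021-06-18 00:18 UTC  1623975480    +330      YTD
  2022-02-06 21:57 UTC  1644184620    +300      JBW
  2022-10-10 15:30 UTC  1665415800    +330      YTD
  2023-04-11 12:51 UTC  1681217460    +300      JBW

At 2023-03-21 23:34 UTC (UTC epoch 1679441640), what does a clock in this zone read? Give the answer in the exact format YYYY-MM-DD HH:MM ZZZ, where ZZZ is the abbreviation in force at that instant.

2023-03-22 05:04 YTD

Query: 2023-03-21 23:34 UTC
Rule 4/5 (YTD, +05:30): 2022-10-10 15:30 UTC ≤ query < 2023-04-11 12:51 UTC
23·60 + 34 + 330 = 1744 min
1744 = 1·1440 + 304; 304 = 5·60 + 4 → 05:04, 2023-03-21 + 1 day = 2023-03-22
→ 2023-03-22 05:04 YTD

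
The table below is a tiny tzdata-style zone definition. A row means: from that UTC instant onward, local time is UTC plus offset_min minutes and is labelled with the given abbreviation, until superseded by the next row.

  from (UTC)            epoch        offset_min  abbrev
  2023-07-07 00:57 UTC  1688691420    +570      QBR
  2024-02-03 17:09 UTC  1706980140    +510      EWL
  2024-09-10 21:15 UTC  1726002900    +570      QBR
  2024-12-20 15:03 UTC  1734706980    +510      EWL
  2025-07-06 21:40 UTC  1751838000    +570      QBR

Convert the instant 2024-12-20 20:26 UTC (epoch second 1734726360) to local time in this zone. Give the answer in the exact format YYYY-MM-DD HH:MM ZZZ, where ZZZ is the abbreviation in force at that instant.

Query: 2024-12-20 20:26 UTC
Rule 4/5 (EWL, +08:30): 2024-12-20 15:03 UTC ≤ query < 2025-07-06 21:40 UTC
20·60 + 26 + 510 = 1736 min
1736 = 1·1440 + 296; 296 = 4·60 + 56 → 04:56, 2024-12-20 + 1 day = 2024-12-21
→ 2024-12-21 04:56 EWL

2024-12-21 04:56 EWL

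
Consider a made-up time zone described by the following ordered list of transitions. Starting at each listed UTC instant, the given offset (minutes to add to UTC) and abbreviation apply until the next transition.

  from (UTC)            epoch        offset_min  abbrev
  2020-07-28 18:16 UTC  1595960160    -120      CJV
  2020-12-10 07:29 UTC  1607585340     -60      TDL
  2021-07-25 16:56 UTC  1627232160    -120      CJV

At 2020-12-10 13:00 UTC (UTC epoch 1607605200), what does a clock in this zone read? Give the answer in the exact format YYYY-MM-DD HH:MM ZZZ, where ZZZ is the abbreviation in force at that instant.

Query: 2020-12-10 13:00 UTC
Rule 2/3 (TDL, -01:00): 2020-12-10 07:29 UTC ≤ query < 2021-07-25 16:56 UTC
13·60 + 0 - 60 = 720 min
720 = 0·1440 + 720; 720 = 12·60 + 0 → 12:00, same day
→ 2020-12-10 12:00 TDL

2020-12-10 12:00 TDL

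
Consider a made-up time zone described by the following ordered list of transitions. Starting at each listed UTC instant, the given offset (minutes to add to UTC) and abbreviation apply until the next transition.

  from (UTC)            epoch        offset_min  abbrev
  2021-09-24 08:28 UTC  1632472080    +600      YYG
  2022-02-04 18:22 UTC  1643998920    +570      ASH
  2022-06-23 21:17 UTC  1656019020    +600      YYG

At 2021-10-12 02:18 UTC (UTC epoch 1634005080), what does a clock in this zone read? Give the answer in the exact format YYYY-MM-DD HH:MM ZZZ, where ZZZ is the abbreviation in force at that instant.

Query: 2021-10-12 02:18 UTC
Rule 1/3 (YYG, +10:00): 2021-09-24 08:28 UTC ≤ query < 2022-02-04 18:22 UTC
2·60 + 18 + 600 = 738 min
738 = 0·1440 + 738; 738 = 12·60 + 18 → 12:18, same day
→ 2021-10-12 12:18 YYG

2021-10-12 12:18 YYG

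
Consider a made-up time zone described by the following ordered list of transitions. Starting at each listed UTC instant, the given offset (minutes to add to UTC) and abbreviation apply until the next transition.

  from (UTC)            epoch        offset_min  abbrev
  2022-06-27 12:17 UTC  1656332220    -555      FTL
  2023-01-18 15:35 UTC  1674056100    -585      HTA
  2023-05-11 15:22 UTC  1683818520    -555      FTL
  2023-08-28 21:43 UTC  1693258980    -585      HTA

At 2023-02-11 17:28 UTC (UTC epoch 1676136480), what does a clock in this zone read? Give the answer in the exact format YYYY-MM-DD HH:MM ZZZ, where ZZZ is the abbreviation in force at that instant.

Query: 2023-02-11 17:28 UTC
Rule 2/4 (HTA, -09:45): 2023-01-18 15:35 UTC ≤ query < 2023-05-11 15:22 UTC
17·60 + 28 - 585 = 463 min
463 = 0·1440 + 463; 463 = 7·60 + 43 → 07:43, same day
→ 2023-02-11 07:43 HTA

2023-02-11 07:43 HTA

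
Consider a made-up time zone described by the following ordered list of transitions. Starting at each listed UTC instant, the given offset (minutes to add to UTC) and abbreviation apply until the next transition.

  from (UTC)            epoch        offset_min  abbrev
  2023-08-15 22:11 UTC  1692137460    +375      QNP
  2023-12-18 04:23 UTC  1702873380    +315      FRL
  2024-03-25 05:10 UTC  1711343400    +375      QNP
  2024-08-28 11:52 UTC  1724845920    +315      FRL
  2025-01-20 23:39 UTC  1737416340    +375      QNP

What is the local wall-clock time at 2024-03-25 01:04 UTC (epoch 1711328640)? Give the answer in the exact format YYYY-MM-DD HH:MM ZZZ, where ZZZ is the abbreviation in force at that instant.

Query: 2024-03-25 01:04 UTC
Rule 2/5 (FRL, +05:15): 2023-12-18 04:23 UTC ≤ query < 2024-03-25 05:10 UTC
1·60 + 4 + 315 = 379 min
379 = 0·1440 + 379; 379 = 6·60 + 19 → 06:19, same day
→ 2024-03-25 06:19 FRL

2024-03-25 06:19 FRL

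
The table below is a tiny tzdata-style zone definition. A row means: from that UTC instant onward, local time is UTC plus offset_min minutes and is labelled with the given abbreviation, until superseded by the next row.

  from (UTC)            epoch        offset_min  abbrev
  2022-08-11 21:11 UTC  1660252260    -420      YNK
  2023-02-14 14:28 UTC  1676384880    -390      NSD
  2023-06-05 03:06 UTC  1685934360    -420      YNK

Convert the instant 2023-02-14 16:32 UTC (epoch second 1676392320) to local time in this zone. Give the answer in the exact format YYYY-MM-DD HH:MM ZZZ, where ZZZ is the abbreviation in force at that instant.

2023-02-14 10:02 NSD

Query: 2023-02-14 16:32 UTC
Rule 2/3 (NSD, -06:30): 2023-02-14 14:28 UTC ≤ query < 2023-06-05 03:06 UTC
16·60 + 32 - 390 = 602 min
602 = 0·1440 + 602; 602 = 10·60 + 2 → 10:02, same day
→ 2023-02-14 10:02 NSD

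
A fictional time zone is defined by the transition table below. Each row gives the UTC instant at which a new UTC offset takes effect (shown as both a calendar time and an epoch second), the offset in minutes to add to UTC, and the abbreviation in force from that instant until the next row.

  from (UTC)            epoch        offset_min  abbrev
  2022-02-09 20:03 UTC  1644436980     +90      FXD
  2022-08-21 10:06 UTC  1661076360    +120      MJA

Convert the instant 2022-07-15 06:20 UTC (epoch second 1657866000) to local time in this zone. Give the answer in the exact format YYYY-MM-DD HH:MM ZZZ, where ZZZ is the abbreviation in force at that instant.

Query: 2022-07-15 06:20 UTC
Rule 1/2 (FXD, +01:30): 2022-02-09 20:03 UTC ≤ query < 2022-08-21 10:06 UTC
6·60 + 20 + 90 = 470 min
470 = 0·1440 + 470; 470 = 7·60 + 50 → 07:50, same day
→ 2022-07-15 07:50 FXD

2022-07-15 07:50 FXD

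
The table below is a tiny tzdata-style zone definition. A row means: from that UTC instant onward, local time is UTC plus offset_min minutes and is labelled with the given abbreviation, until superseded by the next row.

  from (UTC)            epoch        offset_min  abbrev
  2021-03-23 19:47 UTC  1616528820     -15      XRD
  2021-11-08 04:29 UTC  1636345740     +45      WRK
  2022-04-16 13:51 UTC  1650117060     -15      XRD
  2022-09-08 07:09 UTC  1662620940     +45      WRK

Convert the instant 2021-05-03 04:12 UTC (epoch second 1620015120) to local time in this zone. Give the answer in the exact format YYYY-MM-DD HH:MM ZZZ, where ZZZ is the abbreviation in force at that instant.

2021-05-03 03:57 XRD

Query: 2021-05-03 04:12 UTC
Rule 1/4 (XRD, -00:15): 2021-03-23 19:47 UTC ≤ query < 2021-11-08 04:29 UTC
4·60 + 12 - 15 = 237 min
237 = 0·1440 + 237; 237 = 3·60 + 57 → 03:57, same day
→ 2021-05-03 03:57 XRD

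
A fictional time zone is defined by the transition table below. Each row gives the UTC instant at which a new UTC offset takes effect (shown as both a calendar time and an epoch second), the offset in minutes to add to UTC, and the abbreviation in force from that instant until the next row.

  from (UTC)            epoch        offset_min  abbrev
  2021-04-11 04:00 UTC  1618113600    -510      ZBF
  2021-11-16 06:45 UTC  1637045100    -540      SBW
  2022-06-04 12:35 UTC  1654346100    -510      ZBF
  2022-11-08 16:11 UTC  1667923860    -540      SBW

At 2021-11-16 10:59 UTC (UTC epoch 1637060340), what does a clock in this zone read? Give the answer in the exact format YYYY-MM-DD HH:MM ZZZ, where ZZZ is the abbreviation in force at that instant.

Query: 2021-11-16 10:59 UTC
Rule 2/4 (SBW, -09:00): 2021-11-16 06:45 UTC ≤ query < 2022-06-04 12:35 UTC
10·60 + 59 - 540 = 119 min
119 = 0·1440 + 119; 119 = 1·60 + 59 → 01:59, same day
→ 2021-11-16 01:59 SBW

2021-11-16 01:59 SBW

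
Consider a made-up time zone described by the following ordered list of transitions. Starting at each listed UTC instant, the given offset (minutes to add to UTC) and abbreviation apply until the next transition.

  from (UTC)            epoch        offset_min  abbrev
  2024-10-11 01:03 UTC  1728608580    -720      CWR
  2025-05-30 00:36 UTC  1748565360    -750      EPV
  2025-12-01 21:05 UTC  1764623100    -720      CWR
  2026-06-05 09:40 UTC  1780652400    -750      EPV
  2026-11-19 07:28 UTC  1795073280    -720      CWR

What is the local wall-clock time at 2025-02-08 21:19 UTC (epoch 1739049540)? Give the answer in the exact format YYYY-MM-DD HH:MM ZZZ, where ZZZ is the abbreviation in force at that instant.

2025-02-08 09:19 CWR

Query: 2025-02-08 21:19 UTC
Rule 1/5 (CWR, -12:00): 2024-10-11 01:03 UTC ≤ query < 2025-05-30 00:36 UTC
21·60 + 19 - 720 = 559 min
559 = 0·1440 + 559; 559 = 9·60 + 19 → 09:19, same day
→ 2025-02-08 09:19 CWR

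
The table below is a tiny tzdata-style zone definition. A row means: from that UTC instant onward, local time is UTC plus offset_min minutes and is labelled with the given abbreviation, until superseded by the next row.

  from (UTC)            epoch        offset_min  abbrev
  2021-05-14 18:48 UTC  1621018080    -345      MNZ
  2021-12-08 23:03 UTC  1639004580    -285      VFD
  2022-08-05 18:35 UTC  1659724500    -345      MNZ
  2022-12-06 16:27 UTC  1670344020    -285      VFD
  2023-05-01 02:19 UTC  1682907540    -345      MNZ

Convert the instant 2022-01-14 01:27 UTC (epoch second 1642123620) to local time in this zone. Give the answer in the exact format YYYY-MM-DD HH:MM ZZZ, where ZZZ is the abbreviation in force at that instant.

Query: 2022-01-14 01:27 UTC
Rule 2/5 (VFD, -04:45): 2021-12-08 23:03 UTC ≤ query < 2022-08-05 18:35 UTC
1·60 + 27 - 285 = -198 min
-198 = -1·1440 + 1242; 1242 = 20·60 + 42 → 20:42, 2022-01-14 - 1 day = 2022-01-13
→ 2022-01-13 20:42 VFD

2022-01-13 20:42 VFD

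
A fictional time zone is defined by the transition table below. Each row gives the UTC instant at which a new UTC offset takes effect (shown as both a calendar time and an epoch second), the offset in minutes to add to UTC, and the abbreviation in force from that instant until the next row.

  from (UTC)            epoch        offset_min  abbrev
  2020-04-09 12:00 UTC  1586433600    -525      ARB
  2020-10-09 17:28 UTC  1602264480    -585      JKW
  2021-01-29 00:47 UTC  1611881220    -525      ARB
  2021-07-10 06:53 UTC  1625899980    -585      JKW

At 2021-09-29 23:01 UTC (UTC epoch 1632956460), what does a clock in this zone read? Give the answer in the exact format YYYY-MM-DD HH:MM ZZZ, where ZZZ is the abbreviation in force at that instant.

2021-09-29 13:16 JKW

Query: 2021-09-29 23:01 UTC
Rule 4/4 (JKW, -09:45): 2021-07-10 06:53 UTC ≤ query < +∞
23·60 + 1 - 585 = 796 min
796 = 0·1440 + 796; 796 = 13·60 + 16 → 13:16, same day
→ 2021-09-29 13:16 JKW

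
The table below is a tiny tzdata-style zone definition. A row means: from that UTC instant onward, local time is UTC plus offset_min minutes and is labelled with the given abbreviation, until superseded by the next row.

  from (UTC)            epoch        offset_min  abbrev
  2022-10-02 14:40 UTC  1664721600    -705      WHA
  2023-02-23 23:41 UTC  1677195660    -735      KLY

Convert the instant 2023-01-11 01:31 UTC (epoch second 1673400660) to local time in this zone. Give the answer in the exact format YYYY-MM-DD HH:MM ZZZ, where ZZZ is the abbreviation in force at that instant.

Query: 2023-01-11 01:31 UTC
Rule 1/2 (WHA, -11:45): 2022-10-02 14:40 UTC ≤ query < 2023-02-23 23:41 UTC
1·60 + 31 - 705 = -614 min
-614 = -1·1440 + 826; 826 = 13·60 + 46 → 13:46, 2023-01-11 - 1 day = 2023-01-10
→ 2023-01-10 13:46 WHA

2023-01-10 13:46 WHA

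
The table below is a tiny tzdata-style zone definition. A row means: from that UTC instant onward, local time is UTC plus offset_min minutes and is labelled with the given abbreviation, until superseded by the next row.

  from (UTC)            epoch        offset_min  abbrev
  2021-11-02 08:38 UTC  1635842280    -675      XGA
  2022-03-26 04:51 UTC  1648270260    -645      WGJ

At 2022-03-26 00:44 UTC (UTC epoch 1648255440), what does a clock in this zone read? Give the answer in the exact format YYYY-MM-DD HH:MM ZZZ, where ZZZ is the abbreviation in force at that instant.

2022-03-25 13:29 XGA

Query: 2022-03-26 00:44 UTC
Rule 1/2 (XGA, -11:15): 2021-11-02 08:38 UTC ≤ query < 2022-03-26 04:51 UTC
0·60 + 44 - 675 = -631 min
-631 = -1·1440 + 809; 809 = 13·60 + 29 → 13:29, 2022-03-26 - 1 day = 2022-03-25
→ 2022-03-25 13:29 XGA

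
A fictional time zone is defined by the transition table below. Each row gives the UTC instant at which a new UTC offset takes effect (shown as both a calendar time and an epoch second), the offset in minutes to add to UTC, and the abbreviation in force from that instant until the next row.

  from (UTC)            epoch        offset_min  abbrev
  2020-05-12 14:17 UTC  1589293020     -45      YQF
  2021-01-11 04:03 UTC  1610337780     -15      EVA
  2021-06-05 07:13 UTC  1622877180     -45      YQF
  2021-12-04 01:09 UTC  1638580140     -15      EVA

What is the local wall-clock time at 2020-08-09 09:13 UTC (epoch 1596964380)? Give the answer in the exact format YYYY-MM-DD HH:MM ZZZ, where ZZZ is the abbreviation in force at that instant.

Query: 2020-08-09 09:13 UTC
Rule 1/4 (YQF, -00:45): 2020-05-12 14:17 UTC ≤ query < 2021-01-11 04:03 UTC
9·60 + 13 - 45 = 508 min
508 = 0·1440 + 508; 508 = 8·60 + 28 → 08:28, same day
→ 2020-08-09 08:28 YQF

2020-08-09 08:28 YQF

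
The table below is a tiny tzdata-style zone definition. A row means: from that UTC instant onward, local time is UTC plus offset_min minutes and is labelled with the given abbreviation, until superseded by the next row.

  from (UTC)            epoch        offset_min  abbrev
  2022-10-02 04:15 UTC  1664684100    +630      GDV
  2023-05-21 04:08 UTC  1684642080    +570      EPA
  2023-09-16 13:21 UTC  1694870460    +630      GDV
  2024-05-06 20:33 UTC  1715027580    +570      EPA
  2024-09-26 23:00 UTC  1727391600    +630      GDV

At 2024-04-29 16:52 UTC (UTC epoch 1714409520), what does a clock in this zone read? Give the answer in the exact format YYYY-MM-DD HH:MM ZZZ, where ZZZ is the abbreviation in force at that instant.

2024-04-30 03:22 GDV

Query: 2024-04-29 16:52 UTC
Rule 3/5 (GDV, +10:30): 2023-09-16 13:21 UTC ≤ query < 2024-05-06 20:33 UTC
16·60 + 52 + 630 = 1642 min
1642 = 1·1440 + 202; 202 = 3·60 + 22 → 03:22, 2024-04-29 + 1 day = 2024-04-30
→ 2024-04-30 03:22 GDV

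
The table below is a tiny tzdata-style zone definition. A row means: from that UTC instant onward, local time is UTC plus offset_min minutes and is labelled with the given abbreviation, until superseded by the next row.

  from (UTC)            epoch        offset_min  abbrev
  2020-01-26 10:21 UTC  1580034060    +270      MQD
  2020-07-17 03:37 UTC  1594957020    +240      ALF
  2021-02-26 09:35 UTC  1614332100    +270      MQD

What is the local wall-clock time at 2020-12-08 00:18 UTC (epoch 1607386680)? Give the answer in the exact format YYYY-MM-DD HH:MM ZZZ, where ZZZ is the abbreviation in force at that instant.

Query: 2020-12-08 00:18 UTC
Rule 2/3 (ALF, +04:00): 2020-07-17 03:37 UTC ≤ query < 2021-02-26 09:35 UTC
0·60 + 18 + 240 = 258 min
258 = 0·1440 + 258; 258 = 4·60 + 18 → 04:18, same day
→ 2020-12-08 04:18 ALF

2020-12-08 04:18 ALF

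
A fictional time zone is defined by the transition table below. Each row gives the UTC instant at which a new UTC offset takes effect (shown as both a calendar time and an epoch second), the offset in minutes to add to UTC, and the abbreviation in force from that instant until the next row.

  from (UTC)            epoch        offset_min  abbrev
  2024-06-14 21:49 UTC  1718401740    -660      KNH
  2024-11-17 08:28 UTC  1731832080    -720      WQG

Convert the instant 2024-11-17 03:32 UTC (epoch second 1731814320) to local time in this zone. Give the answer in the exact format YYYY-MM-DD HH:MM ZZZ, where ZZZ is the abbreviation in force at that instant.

Query: 2024-11-17 03:32 UTC
Rule 1/2 (KNH, -11:00): 2024-06-14 21:49 UTC ≤ query < 2024-11-17 08:28 UTC
3·60 + 32 - 660 = -448 min
-448 = -1·1440 + 992; 992 = 16·60 + 32 → 16:32, 2024-11-17 - 1 day = 2024-11-16
→ 2024-11-16 16:32 KNH

2024-11-16 16:32 KNH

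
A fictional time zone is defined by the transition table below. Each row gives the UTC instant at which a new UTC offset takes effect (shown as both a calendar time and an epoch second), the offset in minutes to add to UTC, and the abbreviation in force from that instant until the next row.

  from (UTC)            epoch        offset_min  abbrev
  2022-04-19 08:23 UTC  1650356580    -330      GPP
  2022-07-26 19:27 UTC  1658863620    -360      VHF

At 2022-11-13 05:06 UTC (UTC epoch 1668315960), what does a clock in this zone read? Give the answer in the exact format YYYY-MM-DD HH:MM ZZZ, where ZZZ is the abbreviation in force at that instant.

2022-11-12 23:06 VHF

Query: 2022-11-13 05:06 UTC
Rule 2/2 (VHF, -06:00): 2022-07-26 19:27 UTC ≤ query < +∞
5·60 + 6 - 360 = -54 min
-54 = -1·1440 + 1386; 1386 = 23·60 + 6 → 23:06, 2022-11-13 - 1 day = 2022-11-12
→ 2022-11-12 23:06 VHF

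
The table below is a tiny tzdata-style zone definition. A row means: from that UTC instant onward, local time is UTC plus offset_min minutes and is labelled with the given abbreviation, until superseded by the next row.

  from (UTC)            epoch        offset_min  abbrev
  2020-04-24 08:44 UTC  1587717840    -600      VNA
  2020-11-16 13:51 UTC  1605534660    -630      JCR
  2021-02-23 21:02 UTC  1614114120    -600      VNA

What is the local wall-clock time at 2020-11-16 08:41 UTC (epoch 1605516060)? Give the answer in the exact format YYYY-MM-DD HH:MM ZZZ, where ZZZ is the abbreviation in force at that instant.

2020-11-15 22:41 VNA

Query: 2020-11-16 08:41 UTC
Rule 1/3 (VNA, -10:00): 2020-04-24 08:44 UTC ≤ query < 2020-11-16 13:51 UTC
8·60 + 41 - 600 = -79 min
-79 = -1·1440 + 1361; 1361 = 22·60 + 41 → 22:41, 2020-11-16 - 1 day = 2020-11-15
→ 2020-11-15 22:41 VNA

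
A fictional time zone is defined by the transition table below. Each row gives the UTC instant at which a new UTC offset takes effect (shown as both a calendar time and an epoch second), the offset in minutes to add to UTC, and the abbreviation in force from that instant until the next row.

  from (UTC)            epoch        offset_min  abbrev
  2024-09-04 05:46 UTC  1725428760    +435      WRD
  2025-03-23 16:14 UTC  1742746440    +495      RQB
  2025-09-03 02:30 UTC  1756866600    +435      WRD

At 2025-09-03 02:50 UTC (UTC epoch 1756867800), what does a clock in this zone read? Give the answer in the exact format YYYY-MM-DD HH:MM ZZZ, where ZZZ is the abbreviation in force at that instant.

2025-09-03 10:05 WRD

Query: 2025-09-03 02:50 UTC
Rule 3/3 (WRD, +07:15): 2025-09-03 02:30 UTC ≤ query < +∞
2·60 + 50 + 435 = 605 min
605 = 0·1440 + 605; 605 = 10·60 + 5 → 10:05, same day
→ 2025-09-03 10:05 WRD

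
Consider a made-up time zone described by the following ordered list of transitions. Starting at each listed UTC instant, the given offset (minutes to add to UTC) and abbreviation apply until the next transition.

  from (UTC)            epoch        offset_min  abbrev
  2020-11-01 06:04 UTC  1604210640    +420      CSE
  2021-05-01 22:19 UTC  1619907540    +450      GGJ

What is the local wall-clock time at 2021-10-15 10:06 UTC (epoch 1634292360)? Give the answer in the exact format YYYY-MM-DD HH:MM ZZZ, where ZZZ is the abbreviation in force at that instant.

2021-10-15 17:36 GGJ

Query: 2021-10-15 10:06 UTC
Rule 2/2 (GGJ, +07:30): 2021-05-01 22:19 UTC ≤ query < +∞
10·60 + 6 + 450 = 1056 min
1056 = 0·1440 + 1056; 1056 = 17·60 + 36 → 17:36, same day
→ 2021-10-15 17:36 GGJ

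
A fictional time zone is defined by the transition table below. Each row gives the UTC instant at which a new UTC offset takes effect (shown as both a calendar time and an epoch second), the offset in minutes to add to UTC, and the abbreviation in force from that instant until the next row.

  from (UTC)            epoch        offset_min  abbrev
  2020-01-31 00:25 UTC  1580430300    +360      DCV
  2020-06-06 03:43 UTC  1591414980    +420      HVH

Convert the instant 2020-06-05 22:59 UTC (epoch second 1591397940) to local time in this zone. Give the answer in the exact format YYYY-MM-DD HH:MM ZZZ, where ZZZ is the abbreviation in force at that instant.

2020-06-06 04:59 DCV

Query: 2020-06-05 22:59 UTC
Rule 1/2 (DCV, +06:00): 2020-01-31 00:25 UTC ≤ query < 2020-06-06 03:43 UTC
22·60 + 59 + 360 = 1739 min
1739 = 1·1440 + 299; 299 = 4·60 + 59 → 04:59, 2020-06-05 + 1 day = 2020-06-06
→ 2020-06-06 04:59 DCV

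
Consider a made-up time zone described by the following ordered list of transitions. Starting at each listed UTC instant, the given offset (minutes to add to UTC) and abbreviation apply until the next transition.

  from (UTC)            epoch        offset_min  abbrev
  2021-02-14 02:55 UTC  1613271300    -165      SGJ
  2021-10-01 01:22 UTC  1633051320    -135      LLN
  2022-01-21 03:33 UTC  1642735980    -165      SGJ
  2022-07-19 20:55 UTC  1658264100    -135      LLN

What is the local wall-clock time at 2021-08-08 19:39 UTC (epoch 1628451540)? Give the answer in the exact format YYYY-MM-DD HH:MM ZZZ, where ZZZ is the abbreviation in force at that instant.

Query: 2021-08-08 19:39 UTC
Rule 1/4 (SGJ, -02:45): 2021-02-14 02:55 UTC ≤ query < 2021-10-01 01:22 UTC
19·60 + 39 - 165 = 1014 min
1014 = 0·1440 + 1014; 1014 = 16·60 + 54 → 16:54, same day
→ 2021-08-08 16:54 SGJ

2021-08-08 16:54 SGJ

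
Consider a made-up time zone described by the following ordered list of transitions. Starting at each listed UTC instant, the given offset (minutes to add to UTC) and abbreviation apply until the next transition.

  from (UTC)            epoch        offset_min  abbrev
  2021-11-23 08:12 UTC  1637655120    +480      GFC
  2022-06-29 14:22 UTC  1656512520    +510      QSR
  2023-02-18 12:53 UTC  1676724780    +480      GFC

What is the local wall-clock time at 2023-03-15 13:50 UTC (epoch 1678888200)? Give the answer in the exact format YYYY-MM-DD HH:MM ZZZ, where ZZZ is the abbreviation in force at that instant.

2023-03-15 21:50 GFC

Query: 2023-03-15 13:50 UTC
Rule 3/3 (GFC, +08:00): 2023-02-18 12:53 UTC ≤ query < +∞
13·60 + 50 + 480 = 1310 min
1310 = 0·1440 + 1310; 1310 = 21·60 + 50 → 21:50, same day
→ 2023-03-15 21:50 GFC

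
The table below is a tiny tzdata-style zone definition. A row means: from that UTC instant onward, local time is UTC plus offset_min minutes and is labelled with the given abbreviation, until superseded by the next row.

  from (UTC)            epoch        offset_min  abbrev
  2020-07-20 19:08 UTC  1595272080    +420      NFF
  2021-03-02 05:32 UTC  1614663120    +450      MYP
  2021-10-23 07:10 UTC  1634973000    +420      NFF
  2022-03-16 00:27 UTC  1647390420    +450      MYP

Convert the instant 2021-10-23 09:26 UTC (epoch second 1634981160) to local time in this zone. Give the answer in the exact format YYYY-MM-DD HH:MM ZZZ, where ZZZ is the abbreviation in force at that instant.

2021-10-23 16:26 NFF

Query: 2021-10-23 09:26 UTC
Rule 3/4 (NFF, +07:00): 2021-10-23 07:10 UTC ≤ query < 2022-03-16 00:27 UTC
9·60 + 26 + 420 = 986 min
986 = 0·1440 + 986; 986 = 16·60 + 26 → 16:26, same day
→ 2021-10-23 16:26 NFF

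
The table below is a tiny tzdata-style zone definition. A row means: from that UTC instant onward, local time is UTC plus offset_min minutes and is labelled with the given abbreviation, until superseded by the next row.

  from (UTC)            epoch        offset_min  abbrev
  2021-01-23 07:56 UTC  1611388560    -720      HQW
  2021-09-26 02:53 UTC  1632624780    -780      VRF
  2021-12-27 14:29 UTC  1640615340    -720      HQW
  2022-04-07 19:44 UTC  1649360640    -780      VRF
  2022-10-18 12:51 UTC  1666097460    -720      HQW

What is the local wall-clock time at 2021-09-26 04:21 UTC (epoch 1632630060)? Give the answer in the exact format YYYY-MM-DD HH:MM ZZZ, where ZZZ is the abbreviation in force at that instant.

2021-09-25 15:21 VRF

Query: 2021-09-26 04:21 UTC
Rule 2/5 (VRF, -13:00): 2021-09-26 02:53 UTC ≤ query < 2021-12-27 14:29 UTC
4·60 + 21 - 780 = -519 min
-519 = -1·1440 + 921; 921 = 15·60 + 21 → 15:21, 2021-09-26 - 1 day = 2021-09-25
→ 2021-09-25 15:21 VRF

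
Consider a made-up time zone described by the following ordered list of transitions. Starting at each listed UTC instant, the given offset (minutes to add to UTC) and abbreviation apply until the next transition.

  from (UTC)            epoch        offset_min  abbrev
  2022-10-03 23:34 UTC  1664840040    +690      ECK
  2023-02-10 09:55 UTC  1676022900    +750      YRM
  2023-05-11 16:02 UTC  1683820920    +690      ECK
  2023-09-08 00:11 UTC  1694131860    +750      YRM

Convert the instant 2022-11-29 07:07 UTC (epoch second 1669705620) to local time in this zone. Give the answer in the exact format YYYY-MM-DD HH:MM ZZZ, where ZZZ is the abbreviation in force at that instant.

2022-11-29 18:37 ECK

Query: 2022-11-29 07:07 UTC
Rule 1/4 (ECK, +11:30): 2022-10-03 23:34 UTC ≤ query < 2023-02-10 09:55 UTC
7·60 + 7 + 690 = 1117 min
1117 = 0·1440 + 1117; 1117 = 18·60 + 37 → 18:37, same day
→ 2022-11-29 18:37 ECK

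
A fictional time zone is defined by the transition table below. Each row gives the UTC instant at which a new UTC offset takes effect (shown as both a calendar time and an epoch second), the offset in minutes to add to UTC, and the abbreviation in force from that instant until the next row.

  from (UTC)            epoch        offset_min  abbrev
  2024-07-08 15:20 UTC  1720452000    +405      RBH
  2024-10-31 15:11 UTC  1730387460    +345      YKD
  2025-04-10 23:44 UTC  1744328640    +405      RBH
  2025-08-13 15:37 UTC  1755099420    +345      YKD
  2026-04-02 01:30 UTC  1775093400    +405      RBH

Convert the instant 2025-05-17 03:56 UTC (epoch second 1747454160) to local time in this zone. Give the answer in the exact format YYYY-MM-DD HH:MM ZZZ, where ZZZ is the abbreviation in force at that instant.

2025-05-17 10:41 RBH

Query: 2025-05-17 03:56 UTC
Rule 3/5 (RBH, +06:45): 2025-04-10 23:44 UTC ≤ query < 2025-08-13 15:37 UTC
3·60 + 56 + 405 = 641 min
641 = 0·1440 + 641; 641 = 10·60 + 41 → 10:41, same day
→ 2025-05-17 10:41 RBH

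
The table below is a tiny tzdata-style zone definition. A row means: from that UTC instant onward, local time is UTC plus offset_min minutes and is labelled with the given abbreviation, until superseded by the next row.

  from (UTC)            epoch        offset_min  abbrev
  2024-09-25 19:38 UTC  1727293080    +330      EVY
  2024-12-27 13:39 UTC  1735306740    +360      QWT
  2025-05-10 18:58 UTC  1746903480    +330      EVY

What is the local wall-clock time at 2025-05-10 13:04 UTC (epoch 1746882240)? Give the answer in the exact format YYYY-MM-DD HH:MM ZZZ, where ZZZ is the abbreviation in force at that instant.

2025-05-10 19:04 QWT

Query: 2025-05-10 13:04 UTC
Rule 2/3 (QWT, +06:00): 2024-12-27 13:39 UTC ≤ query < 2025-05-10 18:58 UTC
13·60 + 4 + 360 = 1144 min
1144 = 0·1440 + 1144; 1144 = 19·60 + 4 → 19:04, same day
→ 2025-05-10 19:04 QWT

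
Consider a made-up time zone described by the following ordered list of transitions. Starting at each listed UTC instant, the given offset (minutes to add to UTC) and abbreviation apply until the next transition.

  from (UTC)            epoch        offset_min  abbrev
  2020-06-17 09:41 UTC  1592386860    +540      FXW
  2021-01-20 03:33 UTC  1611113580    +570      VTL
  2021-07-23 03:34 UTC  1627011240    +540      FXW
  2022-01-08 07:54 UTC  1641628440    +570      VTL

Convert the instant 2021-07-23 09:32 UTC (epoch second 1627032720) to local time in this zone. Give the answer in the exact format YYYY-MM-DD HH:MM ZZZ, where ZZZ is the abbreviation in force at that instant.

Query: 2021-07-23 09:32 UTC
Rule 3/4 (FXW, +09:00): 2021-07-23 03:34 UTC ≤ query < 2022-01-08 07:54 UTC
9·60 + 32 + 540 = 1112 min
1112 = 0·1440 + 1112; 1112 = 18·60 + 32 → 18:32, same day
→ 2021-07-23 18:32 FXW

2021-07-23 18:32 FXW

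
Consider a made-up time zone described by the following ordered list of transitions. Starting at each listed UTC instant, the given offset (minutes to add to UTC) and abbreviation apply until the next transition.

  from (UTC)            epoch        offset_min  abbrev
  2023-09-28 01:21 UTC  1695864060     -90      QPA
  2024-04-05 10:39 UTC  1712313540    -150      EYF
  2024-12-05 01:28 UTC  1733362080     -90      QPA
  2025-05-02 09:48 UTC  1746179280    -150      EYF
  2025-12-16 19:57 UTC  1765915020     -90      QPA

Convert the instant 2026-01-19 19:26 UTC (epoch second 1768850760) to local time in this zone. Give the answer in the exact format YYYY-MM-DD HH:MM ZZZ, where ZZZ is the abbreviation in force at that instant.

2026-01-19 17:56 QPA

Query: 2026-01-19 19:26 UTC
Rule 5/5 (QPA, -01:30): 2025-12-16 19:57 UTC ≤ query < +∞
19·60 + 26 - 90 = 1076 min
1076 = 0·1440 + 1076; 1076 = 17·60 + 56 → 17:56, same day
→ 2026-01-19 17:56 QPA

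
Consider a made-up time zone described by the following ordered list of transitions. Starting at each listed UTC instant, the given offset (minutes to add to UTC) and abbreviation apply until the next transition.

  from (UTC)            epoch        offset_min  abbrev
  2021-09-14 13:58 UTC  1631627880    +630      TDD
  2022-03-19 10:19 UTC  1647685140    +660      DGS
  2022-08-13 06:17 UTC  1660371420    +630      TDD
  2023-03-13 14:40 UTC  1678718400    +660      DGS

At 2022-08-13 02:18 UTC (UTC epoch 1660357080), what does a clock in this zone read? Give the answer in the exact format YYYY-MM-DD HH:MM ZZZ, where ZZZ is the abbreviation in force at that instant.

Query: 2022-08-13 02:18 UTC
Rule 2/4 (DGS, +11:00): 2022-03-19 10:19 UTC ≤ query < 2022-08-13 06:17 UTC
2·60 + 18 + 660 = 798 min
798 = 0·1440 + 798; 798 = 13·60 + 18 → 13:18, same day
→ 2022-08-13 13:18 DGS

2022-08-13 13:18 DGS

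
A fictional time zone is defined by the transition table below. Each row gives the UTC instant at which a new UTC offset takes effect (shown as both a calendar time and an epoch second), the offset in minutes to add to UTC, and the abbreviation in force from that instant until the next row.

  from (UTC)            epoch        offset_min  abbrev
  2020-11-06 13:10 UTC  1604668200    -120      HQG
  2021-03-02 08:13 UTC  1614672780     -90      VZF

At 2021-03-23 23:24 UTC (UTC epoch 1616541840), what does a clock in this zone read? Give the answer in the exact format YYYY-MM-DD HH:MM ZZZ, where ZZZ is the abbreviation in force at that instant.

Query: 2021-03-23 23:24 UTC
Rule 2/2 (VZF, -01:30): 2021-03-02 08:13 UTC ≤ query < +∞
23·60 + 24 - 90 = 1314 min
1314 = 0·1440 + 1314; 1314 = 21·60 + 54 → 21:54, same day
→ 2021-03-23 21:54 VZF

2021-03-23 21:54 VZF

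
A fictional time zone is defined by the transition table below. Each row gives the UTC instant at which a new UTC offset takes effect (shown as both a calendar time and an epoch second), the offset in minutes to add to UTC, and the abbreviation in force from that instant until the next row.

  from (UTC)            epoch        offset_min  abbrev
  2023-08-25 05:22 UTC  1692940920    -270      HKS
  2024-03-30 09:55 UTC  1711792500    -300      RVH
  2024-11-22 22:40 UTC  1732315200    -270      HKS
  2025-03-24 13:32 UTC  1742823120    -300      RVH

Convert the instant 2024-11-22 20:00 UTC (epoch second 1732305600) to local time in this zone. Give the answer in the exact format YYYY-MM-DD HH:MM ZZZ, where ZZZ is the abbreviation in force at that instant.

Query: 2024-11-22 20:00 UTC
Rule 2/4 (RVH, -05:00): 2024-03-30 09:55 UTC ≤ query < 2024-11-22 22:40 UTC
20·60 + 0 - 300 = 900 min
900 = 0·1440 + 900; 900 = 15·60 + 0 → 15:00, same day
→ 2024-11-22 15:00 RVH

2024-11-22 15:00 RVH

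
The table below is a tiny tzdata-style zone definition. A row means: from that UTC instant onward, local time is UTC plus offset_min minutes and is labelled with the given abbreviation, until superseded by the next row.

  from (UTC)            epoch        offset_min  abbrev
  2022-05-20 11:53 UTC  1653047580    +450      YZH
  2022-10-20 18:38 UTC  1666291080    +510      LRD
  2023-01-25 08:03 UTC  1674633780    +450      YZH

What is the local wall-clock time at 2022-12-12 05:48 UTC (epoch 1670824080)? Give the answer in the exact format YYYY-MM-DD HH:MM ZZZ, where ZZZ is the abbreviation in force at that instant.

2022-12-12 14:18 LRD

Query: 2022-12-12 05:48 UTC
Rule 2/3 (LRD, +08:30): 2022-10-20 18:38 UTC ≤ query < 2023-01-25 08:03 UTC
5·60 + 48 + 510 = 858 min
858 = 0·1440 + 858; 858 = 14·60 + 18 → 14:18, same day
→ 2022-12-12 14:18 LRD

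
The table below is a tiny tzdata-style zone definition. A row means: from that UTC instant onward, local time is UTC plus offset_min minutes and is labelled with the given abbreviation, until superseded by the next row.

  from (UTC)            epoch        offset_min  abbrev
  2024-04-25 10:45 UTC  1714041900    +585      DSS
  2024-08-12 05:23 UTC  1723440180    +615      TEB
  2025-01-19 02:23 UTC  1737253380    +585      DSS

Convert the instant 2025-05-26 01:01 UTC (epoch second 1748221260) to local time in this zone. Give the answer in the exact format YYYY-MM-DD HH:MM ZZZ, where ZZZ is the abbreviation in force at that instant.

2025-05-26 10:46 DSS

Query: 2025-05-26 01:01 UTC
Rule 3/3 (DSS, +09:45): 2025-01-19 02:23 UTC ≤ query < +∞
1·60 + 1 + 585 = 646 min
646 = 0·1440 + 646; 646 = 10·60 + 46 → 10:46, same day
→ 2025-05-26 10:46 DSS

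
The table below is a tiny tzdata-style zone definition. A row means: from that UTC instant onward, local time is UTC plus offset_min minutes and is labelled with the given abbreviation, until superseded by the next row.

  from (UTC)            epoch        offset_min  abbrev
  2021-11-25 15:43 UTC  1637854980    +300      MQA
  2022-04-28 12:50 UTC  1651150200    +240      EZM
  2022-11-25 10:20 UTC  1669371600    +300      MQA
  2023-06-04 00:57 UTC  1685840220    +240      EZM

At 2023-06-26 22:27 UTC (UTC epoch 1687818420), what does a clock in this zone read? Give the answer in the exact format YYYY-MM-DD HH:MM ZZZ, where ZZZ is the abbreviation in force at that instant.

Query: 2023-06-26 22:27 UTC
Rule 4/4 (EZM, +04:00): 2023-06-04 00:57 UTC ≤ query < +∞
22·60 + 27 + 240 = 1587 min
1587 = 1·1440 + 147; 147 = 2·60 + 27 → 02:27, 2023-06-26 + 1 day = 2023-06-27
→ 2023-06-27 02:27 EZM

2023-06-27 02:27 EZM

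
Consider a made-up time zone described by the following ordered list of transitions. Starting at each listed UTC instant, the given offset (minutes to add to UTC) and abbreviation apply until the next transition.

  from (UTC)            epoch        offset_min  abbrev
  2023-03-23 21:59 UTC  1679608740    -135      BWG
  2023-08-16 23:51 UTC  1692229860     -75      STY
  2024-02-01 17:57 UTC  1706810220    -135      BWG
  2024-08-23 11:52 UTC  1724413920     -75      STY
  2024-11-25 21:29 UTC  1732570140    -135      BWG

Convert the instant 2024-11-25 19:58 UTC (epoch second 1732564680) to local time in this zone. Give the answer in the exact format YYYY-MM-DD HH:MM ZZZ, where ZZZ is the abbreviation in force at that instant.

Query: 2024-11-25 19:58 UTC
Rule 4/5 (STY, -01:15): 2024-08-23 11:52 UTC ≤ query < 2024-11-25 21:29 UTC
19·60 + 58 - 75 = 1123 min
1123 = 0·1440 + 1123; 1123 = 18·60 + 43 → 18:43, same day
→ 2024-11-25 18:43 STY

2024-11-25 18:43 STY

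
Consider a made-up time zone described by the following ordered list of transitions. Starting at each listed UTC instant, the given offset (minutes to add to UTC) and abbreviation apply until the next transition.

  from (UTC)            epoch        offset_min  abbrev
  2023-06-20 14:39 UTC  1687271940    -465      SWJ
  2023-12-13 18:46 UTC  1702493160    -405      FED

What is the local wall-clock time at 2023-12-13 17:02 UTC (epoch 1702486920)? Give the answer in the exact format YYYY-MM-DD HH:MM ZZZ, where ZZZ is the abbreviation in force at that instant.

Query: 2023-12-13 17:02 UTC
Rule 1/2 (SWJ, -07:45): 2023-06-20 14:39 UTC ≤ query < 2023-12-13 18:46 UTC
17·60 + 2 - 465 = 557 min
557 = 0·1440 + 557; 557 = 9·60 + 17 → 09:17, same day
→ 2023-12-13 09:17 SWJ

2023-12-13 09:17 SWJ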